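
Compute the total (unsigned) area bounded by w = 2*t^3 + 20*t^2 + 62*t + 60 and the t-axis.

The curve meets the t-axis where 2*t^3 + 20*t^2 + 62*t + 60 = 0, i.e. 2*(t + 2)*(t + 3)*(t + 5) = 0, at t = -5, -3, -2.
On [-5, -3] the curve lies above the axis; ∫[-5,-3] (2*t^3 + 20*t^2 + 62*t + 60) dt = 16/3, giving area 16/3.
On [-3, -2] the curve lies below the axis; ∫[-3,-2] (2*t^3 + 20*t^2 + 62*t + 60) dt = -5/6, giving area 5/6.
Total area = 16/3 + 5/6 = 37/6.

37/6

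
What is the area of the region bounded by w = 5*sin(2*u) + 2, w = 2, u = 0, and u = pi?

The difference (5*sin(2*u) + 2) - (2) = 5*sin(2*u) changes sign at u = pi/2 inside [0, pi], so split the integral there.
∫[0,pi/2] (5*sin(2*u)) du = 5.
∫[pi/2,pi] (5*sin(2*u)) du = -5; the area of that piece is 5.
Total area = 5 + 5 = 10.

10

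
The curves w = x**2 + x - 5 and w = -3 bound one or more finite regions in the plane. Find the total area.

9/2

Set the curves equal: x**2 + x - 5 = -3, so x**2 + x - 2 = 0, which factors as (x - 1)*(x + 2) = 0. The curves meet at x = -2, 1.
On [-2, 1], w = -3 is on top; that piece has area ∫[-2,1] (-(x**2 + x - 2)) dx = 9/2.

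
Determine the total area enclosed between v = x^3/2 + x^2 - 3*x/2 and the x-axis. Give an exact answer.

The curve meets the x-axis where x^3/2 + x^2 - 3*x/2 = 0, i.e. x*(x - 1)*(x + 3)/2 = 0, at x = -3, 0, 1.
On [-3, 0] the curve lies above the axis; ∫[-3,0] (x^3/2 + x^2 - 3*x/2) dx = 45/8, giving area 45/8.
On [0, 1] the curve lies below the axis; ∫[0,1] (x^3/2 + x^2 - 3*x/2) dx = -7/24, giving area 7/24.
Total area = 45/8 + 7/24 = 71/12.

71/12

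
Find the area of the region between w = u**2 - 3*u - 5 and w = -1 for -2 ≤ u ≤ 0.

The difference (u**2 - 3*u - 5) - (-1) = u**2 - 3*u - 4 changes sign at u = -1 inside [-2, 0], so split the integral there.
∫[-2,-1] (u**2 - 3*u - 4) du = 17/6.
∫[-1,0] (u**2 - 3*u - 4) du = -13/6; the area of that piece is 13/6.
Total area = 17/6 + 13/6 = 5.

5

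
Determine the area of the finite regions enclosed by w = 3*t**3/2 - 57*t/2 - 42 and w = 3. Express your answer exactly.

1551/4

Set the curves equal: 3*t**3/2 - 57*t/2 - 42 = 3, so 3*t**3/2 - 57*t/2 - 45 = 0, which factors as 3*(t - 5)*(t + 2)*(t + 3)/2 = 0. The curves meet at t = -3, -2, 5.
On [-3, -2], w = 3*t**3/2 - 57*t/2 - 42 is on top; that piece has area ∫[-3,-2] (3*t**3/2 - 57*t/2 - 45) dt = 15/8.
On [-2, 5], w = 3 is on top; that piece has area ∫[-2,5] (-(3*t**3/2 - 57*t/2 - 45)) dt = 3087/8.
Total enclosed area = 15/8 + 3087/8 = 1551/4.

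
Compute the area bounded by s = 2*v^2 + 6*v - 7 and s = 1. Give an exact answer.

125/3

Both boundary curves give s as a function of v, so integrate with respect to v. Setting them equal: 2*v^2 + 6*v - 8 = 0, i.e. 2*(v - 1)*(v + 4) = 0, so they meet at v = -4, 1.
For v in [-4, 1], s = 2*v^2 + 6*v - 7 is on the left; area = ∫[-4,1] (-(2*v^2 + 6*v - 8)) dv = 125/3.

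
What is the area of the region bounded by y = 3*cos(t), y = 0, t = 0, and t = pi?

6

The difference (3*cos(t)) - (0) = 3*cos(t) changes sign at t = pi/2 inside [0, pi], so split the integral there.
∫[0,pi/2] (3*cos(t)) dt = 3.
∫[pi/2,pi] (3*cos(t)) dt = -3; the area of that piece is 3.
Total area = 3 + 3 = 6.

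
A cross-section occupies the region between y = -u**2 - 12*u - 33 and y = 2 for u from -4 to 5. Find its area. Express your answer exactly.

On [-4, 5], (-u**2 - 12*u - 33) - (2) = -u**2 - 12*u - 35 is ≤ 0 throughout, so the area is a single integral of |-u**2 - 12*u - 35|.
∫[-4,5] (-u**2 - 12*u - 35) du = -432; the area of that piece is 432.

432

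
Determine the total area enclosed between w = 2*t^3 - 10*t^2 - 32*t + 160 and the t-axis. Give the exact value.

5137/6

The curve meets the t-axis where 2*t^3 - 10*t^2 - 32*t + 160 = 0, i.e. 2*(t - 5)*(t - 4)*(t + 4) = 0, at t = -4, 4, 5.
On [-4, 4] the curve lies above the axis; ∫[-4,4] (2*t^3 - 10*t^2 - 32*t + 160) dt = 2560/3, giving area 2560/3.
On [4, 5] the curve lies below the axis; ∫[4,5] (2*t^3 - 10*t^2 - 32*t + 160) dt = -17/6, giving area 17/6.
Total area = 2560/3 + 17/6 = 5137/6.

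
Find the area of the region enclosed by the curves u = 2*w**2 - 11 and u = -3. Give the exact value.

Both boundary curves give u as a function of w, so integrate with respect to w. Setting them equal: 2*w**2 - 8 = 0, i.e. 2*(w - 2)*(w + 2) = 0, so they meet at w = -2, 2.
For w in [-2, 2], u = 2*w**2 - 11 is on the left; area = ∫[-2,2] (-(2*w**2 - 8)) dw = 64/3.

64/3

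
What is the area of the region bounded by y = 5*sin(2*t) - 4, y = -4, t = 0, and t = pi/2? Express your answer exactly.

On [0, pi/2], (5*sin(2*t) - 4) - (-4) = 5*sin(2*t) is ≥ 0 throughout, so the area is a single integral of |5*sin(2*t)|.
∫[0,pi/2] (5*sin(2*t)) dt = 5.

5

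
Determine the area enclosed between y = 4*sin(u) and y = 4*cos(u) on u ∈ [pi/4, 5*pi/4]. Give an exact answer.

On [pi/4, 5*pi/4], (4*sin(u)) - (4*cos(u)) = 4*sin(u) - 4*cos(u) is ≥ 0 throughout, so the area is a single integral of |4*sin(u) - 4*cos(u)|.
∫[pi/4,5*pi/4] (4*sin(u) - 4*cos(u)) du = 8*sqrt(2).

8*sqrt(2)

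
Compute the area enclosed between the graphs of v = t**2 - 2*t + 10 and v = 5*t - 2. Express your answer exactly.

Set the curves equal: t**2 - 2*t + 10 = 5*t - 2, so t**2 - 7*t + 12 = 0, which factors as (t - 4)*(t - 3) = 0. The curves meet at t = 3, 4.
On [3, 4], v = 5*t - 2 is on top; that piece has area ∫[3,4] (-(t**2 - 7*t + 12)) dt = 1/6.

1/6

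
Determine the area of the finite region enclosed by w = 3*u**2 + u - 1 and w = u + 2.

Set the curves equal: 3*u**2 + u - 1 = u + 2, so 3*u**2 - 3 = 0, which factors as 3*(u - 1)*(u + 1) = 0. The curves meet at u = -1, 1.
On [-1, 1], w = u + 2 is on top; that piece has area ∫[-1,1] (-(3*u**2 - 3)) du = 4.

4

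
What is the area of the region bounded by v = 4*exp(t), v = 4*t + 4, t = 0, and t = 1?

On [0, 1], (4*exp(t)) - (4*t + 4) = -4*t + 4*exp(t) - 4 is ≥ 0 throughout, so the area is a single integral of |-4*t + 4*exp(t) - 4|.
∫[0,1] (-4*t + 4*exp(t) - 4) dt = -10 + 4*exp(1).

-10 + 4*exp(1)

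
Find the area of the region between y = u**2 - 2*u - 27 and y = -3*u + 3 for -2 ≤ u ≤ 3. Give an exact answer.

815/6

On [-2, 3], (u**2 - 2*u - 27) - (-3*u + 3) = u**2 + u - 30 is ≤ 0 throughout, so the area is a single integral of |u**2 + u - 30|.
∫[-2,3] (u**2 + u - 30) du = -815/6; the area of that piece is 815/6.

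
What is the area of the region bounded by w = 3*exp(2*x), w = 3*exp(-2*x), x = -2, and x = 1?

The difference (3*exp(2*x)) - (3*exp(-2*x)) = 3*exp(2*x) - 3*exp(-2*x) changes sign at x = 0 inside [-2, 1], so split the integral there.
∫[-2,0] (3*exp(2*x) - 3*exp(-2*x)) dx = -3*exp(4)/2 - 3*exp(-4)/2 + 3; the area of that piece is -3 + 3*exp(-4)/2 + 3*exp(4)/2.
∫[0,1] (3*exp(2*x) - 3*exp(-2*x)) dx = -3 + 3*exp(-2)/2 + 3*exp(2)/2.
Total area = (-3 + 3*exp(-4)/2 + 3*exp(4)/2) + (-3 + 3*exp(-2)/2 + 3*exp(2)/2) = -6 + 3*exp(-4)/2 + 3*exp(-2)/2 + 3*exp(2)/2 + 3*exp(4)/2.

-6 + 3*exp(-4)/2 + 3*exp(-2)/2 + 3*exp(2)/2 + 3*exp(4)/2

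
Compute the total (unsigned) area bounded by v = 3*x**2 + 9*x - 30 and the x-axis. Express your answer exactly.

The curve meets the x-axis where 3*x**2 + 9*x - 30 = 0, i.e. 3*(x - 2)*(x + 5) = 0, at x = -5, 2.
On [-5, 2] the curve lies below the axis; ∫[-5,2] (3*x**2 + 9*x - 30) dx = -343/2, giving area 343/2.

343/2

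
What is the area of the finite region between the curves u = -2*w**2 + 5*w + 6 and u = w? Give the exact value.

Both boundary curves give u as a function of w, so integrate with respect to w. Setting them equal: -2*w**2 + 4*w + 6 = 0, i.e. -2*(w - 3)*(w + 1) = 0, so they meet at w = -1, 3.
For w in [-1, 3], u = -2*w**2 + 5*w + 6 is on the right; area = ∫[-1,3] (-2*w**2 + 4*w + 6) dw = 64/3.

64/3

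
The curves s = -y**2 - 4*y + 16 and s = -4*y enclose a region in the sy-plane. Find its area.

Both boundary curves give s as a function of y, so integrate with respect to y. Setting them equal: -y**2 + 16 = 0, i.e. -(y - 4)*(y + 4) = 0, so they meet at y = -4, 4.
For y in [-4, 4], s = -y**2 - 4*y + 16 is on the right; area = ∫[-4,4] (-y**2 + 16) dy = 256/3.

256/3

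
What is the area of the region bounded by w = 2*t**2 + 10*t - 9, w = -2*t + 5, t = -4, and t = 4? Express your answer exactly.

620/3

The difference (2*t**2 + 10*t - 9) - (-2*t + 5) = 2*t**2 + 12*t - 14 changes sign at t = 1 inside [-4, 4], so split the integral there.
∫[-4,1] (2*t**2 + 12*t - 14) dt = -350/3; the area of that piece is 350/3.
∫[1,4] (2*t**2 + 12*t - 14) dt = 90.
Total area = 350/3 + 90 = 620/3.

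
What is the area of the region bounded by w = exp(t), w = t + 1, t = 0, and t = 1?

-5/2 + exp(1)

On [0, 1], (exp(t)) - (t + 1) = -t + exp(t) - 1 is ≥ 0 throughout, so the area is a single integral of |-t + exp(t) - 1|.
∫[0,1] (-t + exp(t) - 1) dt = -5/2 + exp(1).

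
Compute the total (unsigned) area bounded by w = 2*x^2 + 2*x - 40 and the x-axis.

The curve meets the x-axis where 2*x^2 + 2*x - 40 = 0, i.e. 2*(x - 4)*(x + 5) = 0, at x = -5, 4.
On [-5, 4] the curve lies below the axis; ∫[-5,4] (2*x^2 + 2*x - 40) dx = -243, giving area 243.

243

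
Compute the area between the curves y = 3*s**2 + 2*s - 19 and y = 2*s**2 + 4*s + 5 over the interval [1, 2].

74/3

On [1, 2], (3*s**2 + 2*s - 19) - (2*s**2 + 4*s + 5) = s**2 - 2*s - 24 is ≤ 0 throughout, so the area is a single integral of |s**2 - 2*s - 24|.
∫[1,2] (s**2 - 2*s - 24) ds = -74/3; the area of that piece is 74/3.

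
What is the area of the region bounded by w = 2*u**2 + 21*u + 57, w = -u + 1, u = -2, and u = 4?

On [-2, 4], (2*u**2 + 21*u + 57) - (-u + 1) = 2*u**2 + 22*u + 56 is ≥ 0 throughout, so the area is a single integral of |2*u**2 + 22*u + 56|.
∫[-2,4] (2*u**2 + 22*u + 56) du = 516.

516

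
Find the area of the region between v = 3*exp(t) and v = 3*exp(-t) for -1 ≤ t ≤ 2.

The difference (3*exp(t)) - (3*exp(-t)) = 3*exp(t) - 3*exp(-t) changes sign at t = 0 inside [-1, 2], so split the integral there.
∫[-1,0] (3*exp(t) - 3*exp(-t)) dt = -3*exp(1) - 3*exp(-1) + 6; the area of that piece is -6 + 3*exp(-1) + 3*exp(1).
∫[0,2] (3*exp(t) - 3*exp(-t)) dt = -6 + 3*exp(-2) + 3*exp(2).
Total area = (-6 + 3*exp(-1) + 3*exp(1)) + (-6 + 3*exp(-2) + 3*exp(2)) = -12 + 3*exp(-2) + 3*exp(-1) + 3*exp(1) + 3*exp(2).

-12 + 3*exp(-2) + 3*exp(-1) + 3*exp(1) + 3*exp(2)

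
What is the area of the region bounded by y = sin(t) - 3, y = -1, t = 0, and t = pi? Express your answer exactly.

On [0, pi], (sin(t) - 3) - (-1) = sin(t) - 2 is ≤ 0 throughout, so the area is a single integral of |sin(t) - 2|.
∫[0,pi] (sin(t) - 2) dt = 2 - 2*pi; the area of that piece is -2 + 2*pi.

-2 + 2*pi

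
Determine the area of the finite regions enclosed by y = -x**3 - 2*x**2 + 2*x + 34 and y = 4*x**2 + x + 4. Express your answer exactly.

407/4

Set the curves equal: -x**3 - 2*x**2 + 2*x + 34 = 4*x**2 + x + 4, so -x**3 - 6*x**2 + x + 30 = 0, which factors as -(x - 2)*(x + 3)*(x + 5) = 0. The curves meet at x = -5, -3, 2.
On [-5, -3], y = 4*x**2 + x + 4 is on top; that piece has area ∫[-5,-3] (-(-x**3 - 6*x**2 + x + 30)) dx = 8.
On [-3, 2], y = -x**3 - 2*x**2 + 2*x + 34 is on top; that piece has area ∫[-3,2] (-x**3 - 6*x**2 + x + 30) dx = 375/4.
Total enclosed area = 8 + 375/4 = 407/4.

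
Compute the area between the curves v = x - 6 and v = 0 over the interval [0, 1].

On [0, 1], (x - 6) - (0) = x - 6 is ≤ 0 throughout, so the area is a single integral of |x - 6|.
∫[0,1] (x - 6) dx = -11/2; the area of that piece is 11/2.

11/2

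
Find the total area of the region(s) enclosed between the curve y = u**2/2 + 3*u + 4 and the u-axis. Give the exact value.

The curve meets the u-axis where u**2/2 + 3*u + 4 = 0, i.e. (u + 2)*(u + 4)/2 = 0, at u = -4, -2.
On [-4, -2] the curve lies below the axis; ∫[-4,-2] (u**2/2 + 3*u + 4) du = -2/3, giving area 2/3.

2/3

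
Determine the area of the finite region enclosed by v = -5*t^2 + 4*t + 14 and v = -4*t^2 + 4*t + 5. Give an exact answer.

36

Set the curves equal: -5*t^2 + 4*t + 14 = -4*t^2 + 4*t + 5, so -t^2 + 9 = 0, which factors as -(t - 3)*(t + 3) = 0. The curves meet at t = -3, 3.
On [-3, 3], v = -5*t^2 + 4*t + 14 is on top; that piece has area ∫[-3,3] (-t^2 + 9) dt = 36.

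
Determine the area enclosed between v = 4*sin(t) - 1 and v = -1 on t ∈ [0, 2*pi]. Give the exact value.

The difference (4*sin(t) - 1) - (-1) = 4*sin(t) changes sign at t = pi inside [0, 2*pi], so split the integral there.
∫[0,pi] (4*sin(t)) dt = 8.
∫[pi,2*pi] (4*sin(t)) dt = -8; the area of that piece is 8.
Total area = 8 + 8 = 16.

16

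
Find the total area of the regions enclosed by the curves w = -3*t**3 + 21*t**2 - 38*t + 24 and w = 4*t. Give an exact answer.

37/4

Set the curves equal: -3*t**3 + 21*t**2 - 38*t + 24 = 4*t, so -3*t**3 + 21*t**2 - 42*t + 24 = 0, which factors as -3*(t - 4)*(t - 2)*(t - 1) = 0. The curves meet at t = 1, 2, 4.
On [1, 2], w = 4*t is on top; that piece has area ∫[1,2] (-(-3*t**3 + 21*t**2 - 42*t + 24)) dt = 5/4.
On [2, 4], w = -3*t**3 + 21*t**2 - 38*t + 24 is on top; that piece has area ∫[2,4] (-3*t**3 + 21*t**2 - 42*t + 24) dt = 8.
Total enclosed area = 5/4 + 8 = 37/4.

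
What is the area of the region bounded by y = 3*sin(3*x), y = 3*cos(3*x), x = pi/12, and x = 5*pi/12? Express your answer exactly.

2*sqrt(2)

On [pi/12, 5*pi/12], (3*sin(3*x)) - (3*cos(3*x)) = 3*sin(3*x) - 3*cos(3*x) is ≥ 0 throughout, so the area is a single integral of |3*sin(3*x) - 3*cos(3*x)|.
∫[pi/12,5*pi/12] (3*sin(3*x) - 3*cos(3*x)) dx = 2*sqrt(2).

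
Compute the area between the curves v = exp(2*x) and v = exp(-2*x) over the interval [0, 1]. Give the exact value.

On [0, 1], (exp(2*x)) - (exp(-2*x)) = exp(2*x) - exp(-2*x) is ≥ 0 throughout, so the area is a single integral of |exp(2*x) - exp(-2*x)|.
∫[0,1] (exp(2*x) - exp(-2*x)) dx = -1 + exp(-2)/2 + exp(2)/2.

-1 + exp(-2)/2 + exp(2)/2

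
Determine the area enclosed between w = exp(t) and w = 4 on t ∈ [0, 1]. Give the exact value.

On [0, 1], (exp(t)) - (4) = exp(t) - 4 is ≤ 0 throughout, so the area is a single integral of |exp(t) - 4|.
∫[0,1] (exp(t) - 4) dt = -5 + exp(1); the area of that piece is 5 - exp(1).

5 - exp(1)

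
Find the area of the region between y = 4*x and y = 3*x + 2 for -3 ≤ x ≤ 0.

21/2

On [-3, 0], (4*x) - (3*x + 2) = x - 2 is ≤ 0 throughout, so the area is a single integral of |x - 2|.
∫[-3,0] (x - 2) dx = -21/2; the area of that piece is 21/2.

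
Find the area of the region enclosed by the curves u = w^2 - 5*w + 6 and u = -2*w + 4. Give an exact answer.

Both boundary curves give u as a function of w, so integrate with respect to w. Setting them equal: w^2 - 3*w + 2 = 0, i.e. (w - 2)*(w - 1) = 0, so they meet at w = 1, 2.
For w in [1, 2], u = w^2 - 5*w + 6 is on the left; area = ∫[1,2] (-(w^2 - 3*w + 2)) dw = 1/6.

1/6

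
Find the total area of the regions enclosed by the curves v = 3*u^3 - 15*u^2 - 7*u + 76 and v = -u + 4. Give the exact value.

Set the curves equal: 3*u^3 - 15*u^2 - 7*u + 76 = -u + 4, so 3*u^3 - 15*u^2 - 6*u + 72 = 0, which factors as 3*(u - 4)*(u - 3)*(u + 2) = 0. The curves meet at u = -2, 3, 4.
On [-2, 3], v = 3*u^3 - 15*u^2 - 7*u + 76 is on top; that piece has area ∫[-2,3] (3*u^3 - 15*u^2 - 6*u + 72) du = 875/4.
On [3, 4], v = -u + 4 is on top; that piece has area ∫[3,4] (-(3*u^3 - 15*u^2 - 6*u + 72)) du = 11/4.
Total enclosed area = 875/4 + 11/4 = 443/2.

443/2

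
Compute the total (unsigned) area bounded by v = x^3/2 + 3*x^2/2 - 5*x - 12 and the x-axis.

407/8

The curve meets the x-axis where x^3/2 + 3*x^2/2 - 5*x - 12 = 0, i.e. (x - 3)*(x + 2)*(x + 4)/2 = 0, at x = -4, -2, 3.
On [-4, -2] the curve lies above the axis; ∫[-4,-2] (x^3/2 + 3*x^2/2 - 5*x - 12) dx = 4, giving area 4.
On [-2, 3] the curve lies below the axis; ∫[-2,3] (x^3/2 + 3*x^2/2 - 5*x - 12) dx = -375/8, giving area 375/8.
Total area = 4 + 375/8 = 407/8.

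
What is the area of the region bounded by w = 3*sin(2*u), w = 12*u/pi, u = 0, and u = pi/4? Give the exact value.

On [0, pi/4], (3*sin(2*u)) - (12*u/pi) = -12*u/pi + 3*sin(2*u) is ≥ 0 throughout, so the area is a single integral of |-12*u/pi + 3*sin(2*u)|.
∫[0,pi/4] (-12*u/pi + 3*sin(2*u)) du = 3/2 - 3*pi/8.

3/2 - 3*pi/8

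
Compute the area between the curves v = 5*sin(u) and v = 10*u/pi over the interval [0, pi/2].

5 - 5*pi/4

On [0, pi/2], (5*sin(u)) - (10*u/pi) = -10*u/pi + 5*sin(u) is ≥ 0 throughout, so the area is a single integral of |-10*u/pi + 5*sin(u)|.
∫[0,pi/2] (-10*u/pi + 5*sin(u)) du = 5 - 5*pi/4.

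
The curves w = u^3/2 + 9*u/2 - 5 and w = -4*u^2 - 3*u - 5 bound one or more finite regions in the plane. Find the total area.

Set the curves equal: u^3/2 + 9*u/2 - 5 = -4*u^2 - 3*u - 5, so u^3/2 + 4*u^2 + 15*u/2 = 0, which factors as u*(u + 3)*(u + 5)/2 = 0. The curves meet at u = -5, -3, 0.
On [-5, -3], w = u^3/2 + 9*u/2 - 5 is on top; that piece has area ∫[-5,-3] (u^3/2 + 4*u^2 + 15*u/2) du = 8/3.
On [-3, 0], w = -4*u^2 - 3*u - 5 is on top; that piece has area ∫[-3,0] (-(u^3/2 + 4*u^2 + 15*u/2)) du = 63/8.
Total enclosed area = 8/3 + 63/8 = 253/24.

253/24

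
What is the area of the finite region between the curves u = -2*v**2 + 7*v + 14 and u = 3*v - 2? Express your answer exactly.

72

Both boundary curves give u as a function of v, so integrate with respect to v. Setting them equal: -2*v**2 + 4*v + 16 = 0, i.e. -2*(v - 4)*(v + 2) = 0, so they meet at v = -2, 4.
For v in [-2, 4], u = -2*v**2 + 7*v + 14 is on the right; area = ∫[-2,4] (-2*v**2 + 4*v + 16) dv = 72.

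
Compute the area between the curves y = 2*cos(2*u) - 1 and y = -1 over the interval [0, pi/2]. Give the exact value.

2

The difference (2*cos(2*u) - 1) - (-1) = 2*cos(2*u) changes sign at u = pi/4 inside [0, pi/2], so split the integral there.
∫[0,pi/4] (2*cos(2*u)) du = 1.
∫[pi/4,pi/2] (2*cos(2*u)) du = -1; the area of that piece is 1.
Total area = 1 + 1 = 2.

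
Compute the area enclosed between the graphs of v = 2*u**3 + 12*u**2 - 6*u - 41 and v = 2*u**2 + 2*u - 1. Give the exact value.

Set the curves equal: 2*u**3 + 12*u**2 - 6*u - 41 = 2*u**2 + 2*u - 1, so 2*u**3 + 10*u**2 - 8*u - 40 = 0, which factors as 2*(u - 2)*(u + 2)*(u + 5) = 0. The curves meet at u = -5, -2, 2.
On [-5, -2], v = 2*u**3 + 12*u**2 - 6*u - 41 is on top; that piece has area ∫[-5,-2] (2*u**3 + 10*u**2 - 8*u - 40) du = 99/2.
On [-2, 2], v = 2*u**2 + 2*u - 1 is on top; that piece has area ∫[-2,2] (-(2*u**3 + 10*u**2 - 8*u - 40)) du = 320/3.
Total enclosed area = 99/2 + 320/3 = 937/6.

937/6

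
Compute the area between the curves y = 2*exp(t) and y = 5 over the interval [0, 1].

The difference (2*exp(t)) - (5) = 2*exp(t) - 5 changes sign at t = log(5/2) inside [0, 1], so split the integral there.
∫[0,log(5/2)] (2*exp(t) - 5) dt = log(32/3125) + 3; the area of that piece is -3 + log(3125/32).
∫[log(5/2),1] (2*exp(t) - 5) dt = -10 - 5*log(2) + 2*exp(1) + 5*log(5).
Total area = (-3 + log(3125/32)) + (-10 - 5*log(2) + 2*exp(1) + 5*log(5)) = -13 - 10*log(2) + 2*exp(1) + 10*log(5).

-13 - 10*log(2) + 2*exp(1) + 10*log(5)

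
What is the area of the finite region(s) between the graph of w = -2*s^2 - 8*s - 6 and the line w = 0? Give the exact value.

8/3

The curve meets the s-axis where -2*s^2 - 8*s - 6 = 0, i.e. -2*(s + 1)*(s + 3) = 0, at s = -3, -1.
On [-3, -1] the curve lies above the axis; ∫[-3,-1] (-2*s^2 - 8*s - 6) ds = 8/3, giving area 8/3.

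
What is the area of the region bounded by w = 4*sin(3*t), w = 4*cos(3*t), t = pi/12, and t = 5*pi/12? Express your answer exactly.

On [pi/12, 5*pi/12], (4*sin(3*t)) - (4*cos(3*t)) = 4*sin(3*t) - 4*cos(3*t) is ≥ 0 throughout, so the area is a single integral of |4*sin(3*t) - 4*cos(3*t)|.
∫[pi/12,5*pi/12] (4*sin(3*t) - 4*cos(3*t)) dt = 8*sqrt(2)/3.

8*sqrt(2)/3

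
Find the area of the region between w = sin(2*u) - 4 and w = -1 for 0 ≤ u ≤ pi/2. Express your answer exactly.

-1 + 3*pi/2

On [0, pi/2], (sin(2*u) - 4) - (-1) = sin(2*u) - 3 is ≤ 0 throughout, so the area is a single integral of |sin(2*u) - 3|.
∫[0,pi/2] (sin(2*u) - 3) du = 1 - 3*pi/2; the area of that piece is -1 + 3*pi/2.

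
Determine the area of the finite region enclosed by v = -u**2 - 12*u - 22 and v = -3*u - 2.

1/6

Set the curves equal: -u**2 - 12*u - 22 = -3*u - 2, so -u**2 - 9*u - 20 = 0, which factors as -(u + 4)*(u + 5) = 0. The curves meet at u = -5, -4.
On [-5, -4], v = -u**2 - 12*u - 22 is on top; that piece has area ∫[-5,-4] (-u**2 - 9*u - 20) du = 1/6.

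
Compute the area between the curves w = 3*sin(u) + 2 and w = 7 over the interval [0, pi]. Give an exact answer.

-6 + 5*pi

On [0, pi], (3*sin(u) + 2) - (7) = 3*sin(u) - 5 is ≤ 0 throughout, so the area is a single integral of |3*sin(u) - 5|.
∫[0,pi] (3*sin(u) - 5) du = 6 - 5*pi; the area of that piece is -6 + 5*pi.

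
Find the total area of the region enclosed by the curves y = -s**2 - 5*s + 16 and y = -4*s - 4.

243/2

Set the curves equal: -s**2 - 5*s + 16 = -4*s - 4, so -s**2 - s + 20 = 0, which factors as -(s - 4)*(s + 5) = 0. The curves meet at s = -5, 4.
On [-5, 4], y = -s**2 - 5*s + 16 is on top; that piece has area ∫[-5,4] (-s**2 - s + 20) ds = 243/2.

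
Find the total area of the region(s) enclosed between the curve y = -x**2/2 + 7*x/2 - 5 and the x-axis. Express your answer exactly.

The curve meets the x-axis where -x**2/2 + 7*x/2 - 5 = 0, i.e. -(x - 5)*(x - 2)/2 = 0, at x = 2, 5.
On [2, 5] the curve lies above the axis; ∫[2,5] (-x**2/2 + 7*x/2 - 5) dx = 9/4, giving area 9/4.

9/4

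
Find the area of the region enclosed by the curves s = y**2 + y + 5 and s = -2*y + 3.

Both boundary curves give s as a function of y, so integrate with respect to y. Setting them equal: y**2 + 3*y + 2 = 0, i.e. (y + 1)*(y + 2) = 0, so they meet at y = -2, -1.
For y in [-2, -1], s = y**2 + y + 5 is on the left; area = ∫[-2,-1] (-(y**2 + 3*y + 2)) dy = 1/6.

1/6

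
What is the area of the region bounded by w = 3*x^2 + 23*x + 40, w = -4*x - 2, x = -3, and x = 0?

89/2

The difference (3*x^2 + 23*x + 40) - (-4*x - 2) = 3*x^2 + 27*x + 42 changes sign at x = -2 inside [-3, 0], so split the integral there.
∫[-3,-2] (3*x^2 + 27*x + 42) dx = -13/2; the area of that piece is 13/2.
∫[-2,0] (3*x^2 + 27*x + 42) dx = 38.
Total area = 13/2 + 38 = 89/2.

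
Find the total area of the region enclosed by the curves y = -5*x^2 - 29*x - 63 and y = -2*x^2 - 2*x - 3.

Set the curves equal: -5*x^2 - 29*x - 63 = -2*x^2 - 2*x - 3, so -3*x^2 - 27*x - 60 = 0, which factors as -3*(x + 4)*(x + 5) = 0. The curves meet at x = -5, -4.
On [-5, -4], y = -5*x^2 - 29*x - 63 is on top; that piece has area ∫[-5,-4] (-3*x^2 - 27*x - 60) dx = 1/2.

1/2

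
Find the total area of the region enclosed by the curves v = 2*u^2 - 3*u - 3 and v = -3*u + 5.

Set the curves equal: 2*u^2 - 3*u - 3 = -3*u + 5, so 2*u^2 - 8 = 0, which factors as 2*(u - 2)*(u + 2) = 0. The curves meet at u = -2, 2.
On [-2, 2], v = -3*u + 5 is on top; that piece has area ∫[-2,2] (-(2*u^2 - 8)) du = 64/3.

64/3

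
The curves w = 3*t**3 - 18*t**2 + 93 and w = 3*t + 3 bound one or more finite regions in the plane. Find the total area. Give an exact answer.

Set the curves equal: 3*t**3 - 18*t**2 + 93 = 3*t + 3, so 3*t**3 - 18*t**2 - 3*t + 90 = 0, which factors as 3*(t - 5)*(t - 3)*(t + 2) = 0. The curves meet at t = -2, 3, 5.
On [-2, 3], w = 3*t**3 - 18*t**2 + 93 is on top; that piece has area ∫[-2,3] (3*t**3 - 18*t**2 - 3*t + 90) dt = 1125/4.
On [3, 5], w = 3*t + 3 is on top; that piece has area ∫[3,5] (-(3*t**3 - 18*t**2 - 3*t + 90)) dt = 24.
Total enclosed area = 1125/4 + 24 = 1221/4.

1221/4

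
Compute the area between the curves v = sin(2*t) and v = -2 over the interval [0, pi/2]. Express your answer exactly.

1 + pi

On [0, pi/2], (sin(2*t)) - (-2) = sin(2*t) + 2 is ≥ 0 throughout, so the area is a single integral of |sin(2*t) + 2|.
∫[0,pi/2] (sin(2*t) + 2) dt = 1 + pi.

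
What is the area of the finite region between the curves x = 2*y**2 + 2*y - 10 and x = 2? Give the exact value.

Both boundary curves give x as a function of y, so integrate with respect to y. Setting them equal: 2*y**2 + 2*y - 12 = 0, i.e. 2*(y - 2)*(y + 3) = 0, so they meet at y = -3, 2.
For y in [-3, 2], x = 2*y**2 + 2*y - 10 is on the left; area = ∫[-3,2] (-(2*y**2 + 2*y - 12)) dy = 125/3.

125/3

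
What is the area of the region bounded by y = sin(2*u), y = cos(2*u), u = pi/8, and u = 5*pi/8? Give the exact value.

On [pi/8, 5*pi/8], (sin(2*u)) - (cos(2*u)) = sin(2*u) - cos(2*u) is ≥ 0 throughout, so the area is a single integral of |sin(2*u) - cos(2*u)|.
∫[pi/8,5*pi/8] (sin(2*u) - cos(2*u)) du = sqrt(2).

sqrt(2)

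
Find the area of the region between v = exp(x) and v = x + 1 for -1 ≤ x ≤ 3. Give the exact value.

On [-1, 3], (exp(x)) - (x + 1) = -x + exp(x) - 1 is ≥ 0 throughout, so the area is a single integral of |-x + exp(x) - 1|.
∫[-1,3] (-x + exp(x) - 1) dx = -8 - exp(-1) + exp(3).

-8 - exp(-1) + exp(3)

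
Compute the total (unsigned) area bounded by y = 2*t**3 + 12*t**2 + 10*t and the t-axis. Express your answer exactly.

131/2

The curve meets the t-axis where 2*t**3 + 12*t**2 + 10*t = 0, i.e. 2*t*(t + 1)*(t + 5) = 0, at t = -5, -1, 0.
On [-5, -1] the curve lies above the axis; ∫[-5,-1] (2*t**3 + 12*t**2 + 10*t) dt = 64, giving area 64.
On [-1, 0] the curve lies below the axis; ∫[-1,0] (2*t**3 + 12*t**2 + 10*t) dt = -3/2, giving area 3/2.
Total area = 64 + 3/2 = 131/2.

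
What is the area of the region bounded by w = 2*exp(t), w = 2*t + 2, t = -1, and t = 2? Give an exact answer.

On [-1, 2], (2*exp(t)) - (2*t + 2) = -2*t + 2*exp(t) - 2 is ≥ 0 throughout, so the area is a single integral of |-2*t + 2*exp(t) - 2|.
∫[-1,2] (-2*t + 2*exp(t) - 2) dt = -9 - 2*exp(-1) + 2*exp(2).

-9 - 2*exp(-1) + 2*exp(2)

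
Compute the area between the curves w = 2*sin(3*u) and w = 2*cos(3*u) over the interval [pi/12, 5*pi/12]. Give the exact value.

On [pi/12, 5*pi/12], (2*sin(3*u)) - (2*cos(3*u)) = 2*sin(3*u) - 2*cos(3*u) is ≥ 0 throughout, so the area is a single integral of |2*sin(3*u) - 2*cos(3*u)|.
∫[pi/12,5*pi/12] (2*sin(3*u) - 2*cos(3*u)) du = 4*sqrt(2)/3.

4*sqrt(2)/3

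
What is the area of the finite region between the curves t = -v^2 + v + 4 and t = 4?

1/6

Both boundary curves give t as a function of v, so integrate with respect to v. Setting them equal: -v^2 + v = 0, i.e. -v*(v - 1) = 0, so they meet at v = 0, 1.
For v in [0, 1], t = -v^2 + v + 4 is on the right; area = ∫[0,1] (-v^2 + v) dv = 1/6.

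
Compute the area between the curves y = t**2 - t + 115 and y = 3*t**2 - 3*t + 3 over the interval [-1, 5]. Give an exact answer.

612

On [-1, 5], (t**2 - t + 115) - (3*t**2 - 3*t + 3) = -2*t**2 + 2*t + 112 is ≥ 0 throughout, so the area is a single integral of |-2*t**2 + 2*t + 112|.
∫[-1,5] (-2*t**2 + 2*t + 112) dt = 612.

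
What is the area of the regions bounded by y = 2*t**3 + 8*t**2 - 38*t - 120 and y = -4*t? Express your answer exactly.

Set the curves equal: 2*t**3 + 8*t**2 - 38*t - 120 = -4*t, so 2*t**3 + 8*t**2 - 34*t - 120 = 0, which factors as 2*(t - 4)*(t + 3)*(t + 5) = 0. The curves meet at t = -5, -3, 4.
On [-5, -3], y = 2*t**3 + 8*t**2 - 38*t - 120 is on top; that piece has area ∫[-5,-3] (2*t**3 + 8*t**2 - 34*t - 120) dt = 64/3.
On [-3, 4], y = -4*t is on top; that piece has area ∫[-3,4] (-(2*t**3 + 8*t**2 - 34*t - 120)) dt = 3773/6.
Total enclosed area = 64/3 + 3773/6 = 3901/6.

3901/6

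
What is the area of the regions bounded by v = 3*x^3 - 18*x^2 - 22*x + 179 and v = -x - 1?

Set the curves equal: 3*x^3 - 18*x^2 - 22*x + 179 = -x - 1, so 3*x^3 - 18*x^2 - 21*x + 180 = 0, which factors as 3*(x - 5)*(x - 4)*(x + 3) = 0. The curves meet at x = -3, 4, 5.
On [-3, 4], v = 3*x^3 - 18*x^2 - 22*x + 179 is on top; that piece has area ∫[-3,4] (3*x^3 - 18*x^2 - 21*x + 180) dx = 3087/4.
On [4, 5], v = -x - 1 is on top; that piece has area ∫[4,5] (-(3*x^3 - 18*x^2 - 21*x + 180)) dx = 15/4.
Total enclosed area = 3087/4 + 15/4 = 1551/2.

1551/2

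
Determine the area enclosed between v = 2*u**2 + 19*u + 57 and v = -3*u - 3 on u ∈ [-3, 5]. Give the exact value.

On [-3, 5], (2*u**2 + 19*u + 57) - (-3*u - 3) = 2*u**2 + 22*u + 60 is ≥ 0 throughout, so the area is a single integral of |2*u**2 + 22*u + 60|.
∫[-3,5] (2*u**2 + 22*u + 60) du = 2272/3.

2272/3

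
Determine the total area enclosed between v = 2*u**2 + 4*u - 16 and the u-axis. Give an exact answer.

The curve meets the u-axis where 2*u**2 + 4*u - 16 = 0, i.e. 2*(u - 2)*(u + 4) = 0, at u = -4, 2.
On [-4, 2] the curve lies below the axis; ∫[-4,2] (2*u**2 + 4*u - 16) du = -72, giving area 72.

72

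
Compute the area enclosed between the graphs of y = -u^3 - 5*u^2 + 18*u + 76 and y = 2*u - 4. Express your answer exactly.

Set the curves equal: -u^3 - 5*u^2 + 18*u + 76 = 2*u - 4, so -u^3 - 5*u^2 + 16*u + 80 = 0, which factors as -(u - 4)*(u + 4)*(u + 5) = 0. The curves meet at u = -5, -4, 4.
On [-5, -4], y = 2*u - 4 is on top; that piece has area ∫[-5,-4] (-(-u^3 - 5*u^2 + 16*u + 80)) du = 17/12.
On [-4, 4], y = -u^3 - 5*u^2 + 18*u + 76 is on top; that piece has area ∫[-4,4] (-u^3 - 5*u^2 + 16*u + 80) du = 1280/3.
Total enclosed area = 17/12 + 1280/3 = 5137/12.

5137/12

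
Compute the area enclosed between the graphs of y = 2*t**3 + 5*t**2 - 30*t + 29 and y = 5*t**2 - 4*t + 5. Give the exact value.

Set the curves equal: 2*t**3 + 5*t**2 - 30*t + 29 = 5*t**2 - 4*t + 5, so 2*t**3 - 26*t + 24 = 0, which factors as 2*(t - 3)*(t - 1)*(t + 4) = 0. The curves meet at t = -4, 1, 3.
On [-4, 1], y = 2*t**3 + 5*t**2 - 30*t + 29 is on top; that piece has area ∫[-4,1] (2*t**3 - 26*t + 24) dt = 375/2.
On [1, 3], y = 5*t**2 - 4*t + 5 is on top; that piece has area ∫[1,3] (-(2*t**3 - 26*t + 24)) dt = 16.
Total enclosed area = 375/2 + 16 = 407/2.

407/2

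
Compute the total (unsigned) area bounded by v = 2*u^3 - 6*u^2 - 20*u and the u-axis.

407/2

The curve meets the u-axis where 2*u^3 - 6*u^2 - 20*u = 0, i.e. 2*u*(u - 5)*(u + 2) = 0, at u = -2, 0, 5.
On [-2, 0] the curve lies above the axis; ∫[-2,0] (2*u^3 - 6*u^2 - 20*u) du = 16, giving area 16.
On [0, 5] the curve lies below the axis; ∫[0,5] (2*u^3 - 6*u^2 - 20*u) du = -375/2, giving area 375/2.
Total area = 16 + 375/2 = 407/2.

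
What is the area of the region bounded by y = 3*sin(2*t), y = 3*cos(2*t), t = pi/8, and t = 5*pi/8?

3*sqrt(2)

On [pi/8, 5*pi/8], (3*sin(2*t)) - (3*cos(2*t)) = 3*sin(2*t) - 3*cos(2*t) is ≥ 0 throughout, so the area is a single integral of |3*sin(2*t) - 3*cos(2*t)|.
∫[pi/8,5*pi/8] (3*sin(2*t) - 3*cos(2*t)) dt = 3*sqrt(2).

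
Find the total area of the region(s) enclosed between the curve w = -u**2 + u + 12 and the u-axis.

The curve meets the u-axis where -u**2 + u + 12 = 0, i.e. -(u - 4)*(u + 3) = 0, at u = -3, 4.
On [-3, 4] the curve lies above the axis; ∫[-3,4] (-u**2 + u + 12) du = 343/6, giving area 343/6.

343/6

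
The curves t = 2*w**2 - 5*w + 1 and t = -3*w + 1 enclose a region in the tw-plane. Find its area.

Both boundary curves give t as a function of w, so integrate with respect to w. Setting them equal: 2*w**2 - 2*w = 0, i.e. 2*w*(w - 1) = 0, so they meet at w = 0, 1.
For w in [0, 1], t = 2*w**2 - 5*w + 1 is on the left; area = ∫[0,1] (-(2*w**2 - 2*w)) dw = 1/3.

1/3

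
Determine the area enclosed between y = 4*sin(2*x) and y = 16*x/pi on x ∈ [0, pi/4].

On [0, pi/4], (4*sin(2*x)) - (16*x/pi) = -16*x/pi + 4*sin(2*x) is ≥ 0 throughout, so the area is a single integral of |-16*x/pi + 4*sin(2*x)|.
∫[0,pi/4] (-16*x/pi + 4*sin(2*x)) dx = 2 - pi/2.

2 - pi/2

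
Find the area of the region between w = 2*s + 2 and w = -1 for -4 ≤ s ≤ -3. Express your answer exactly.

On [-4, -3], (2*s + 2) - (-1) = 2*s + 3 is ≤ 0 throughout, so the area is a single integral of |2*s + 3|.
∫[-4,-3] (2*s + 3) ds = -4; the area of that piece is 4.

4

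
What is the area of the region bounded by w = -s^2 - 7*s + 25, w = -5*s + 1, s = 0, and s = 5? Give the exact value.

The difference (-s^2 - 7*s + 25) - (-5*s + 1) = -s^2 - 2*s + 24 changes sign at s = 4 inside [0, 5], so split the integral there.
∫[0,4] (-s^2 - 2*s + 24) ds = 176/3.
∫[4,5] (-s^2 - 2*s + 24) ds = -16/3; the area of that piece is 16/3.
Total area = 176/3 + 16/3 = 64.

64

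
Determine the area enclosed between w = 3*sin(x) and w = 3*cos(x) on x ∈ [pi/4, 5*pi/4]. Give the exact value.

6*sqrt(2)

On [pi/4, 5*pi/4], (3*sin(x)) - (3*cos(x)) = 3*sin(x) - 3*cos(x) is ≥ 0 throughout, so the area is a single integral of |3*sin(x) - 3*cos(x)|.
∫[pi/4,5*pi/4] (3*sin(x) - 3*cos(x)) dx = 6*sqrt(2).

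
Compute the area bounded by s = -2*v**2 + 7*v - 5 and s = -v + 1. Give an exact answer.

8/3

Both boundary curves give s as a function of v, so integrate with respect to v. Setting them equal: -2*v**2 + 8*v - 6 = 0, i.e. -2*(v - 3)*(v - 1) = 0, so they meet at v = 1, 3.
For v in [1, 3], s = -2*v**2 + 7*v - 5 is on the right; area = ∫[1,3] (-2*v**2 + 8*v - 6) dv = 8/3.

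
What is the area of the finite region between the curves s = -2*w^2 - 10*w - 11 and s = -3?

Both boundary curves give s as a function of w, so integrate with respect to w. Setting them equal: -2*w^2 - 10*w - 8 = 0, i.e. -2*(w + 1)*(w + 4) = 0, so they meet at w = -4, -1.
For w in [-4, -1], s = -2*w^2 - 10*w - 11 is on the right; area = ∫[-4,-1] (-2*w^2 - 10*w - 8) dw = 9.

9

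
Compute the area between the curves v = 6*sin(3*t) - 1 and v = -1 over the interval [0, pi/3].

4

On [0, pi/3], (6*sin(3*t) - 1) - (-1) = 6*sin(3*t) is ≥ 0 throughout, so the area is a single integral of |6*sin(3*t)|.
∫[0,pi/3] (6*sin(3*t)) dt = 4.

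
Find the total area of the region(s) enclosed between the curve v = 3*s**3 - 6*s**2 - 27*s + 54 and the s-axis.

443/2

The curve meets the s-axis where 3*s**3 - 6*s**2 - 27*s + 54 = 0, i.e. 3*(s - 3)*(s - 2)*(s + 3) = 0, at s = -3, 2, 3.
On [-3, 2] the curve lies above the axis; ∫[-3,2] (3*s**3 - 6*s**2 - 27*s + 54) ds = 875/4, giving area 875/4.
On [2, 3] the curve lies below the axis; ∫[2,3] (3*s**3 - 6*s**2 - 27*s + 54) ds = -11/4, giving area 11/4.
Total area = 875/4 + 11/4 = 443/2.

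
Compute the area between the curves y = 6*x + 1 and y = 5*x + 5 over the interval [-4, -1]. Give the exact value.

On [-4, -1], (6*x + 1) - (5*x + 5) = x - 4 is ≤ 0 throughout, so the area is a single integral of |x - 4|.
∫[-4,-1] (x - 4) dx = -39/2; the area of that piece is 39/2.

39/2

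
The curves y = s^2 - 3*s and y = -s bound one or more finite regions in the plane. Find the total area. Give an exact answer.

Set the curves equal: s^2 - 3*s = -s, so s^2 - 2*s = 0, which factors as s*(s - 2) = 0. The curves meet at s = 0, 2.
On [0, 2], y = -s is on top; that piece has area ∫[0,2] (-(s^2 - 2*s)) ds = 4/3.

4/3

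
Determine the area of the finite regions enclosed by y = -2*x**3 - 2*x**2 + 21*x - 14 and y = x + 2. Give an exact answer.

443/3

Set the curves equal: -2*x**3 - 2*x**2 + 21*x - 14 = x + 2, so -2*x**3 - 2*x**2 + 20*x - 16 = 0, which factors as -2*(x - 2)*(x - 1)*(x + 4) = 0. The curves meet at x = -4, 1, 2.
On [-4, 1], y = x + 2 is on top; that piece has area ∫[-4,1] (-(-2*x**3 - 2*x**2 + 20*x - 16)) dx = 875/6.
On [1, 2], y = -2*x**3 - 2*x**2 + 21*x - 14 is on top; that piece has area ∫[1,2] (-2*x**3 - 2*x**2 + 20*x - 16) dx = 11/6.
Total enclosed area = 875/6 + 11/6 = 443/3.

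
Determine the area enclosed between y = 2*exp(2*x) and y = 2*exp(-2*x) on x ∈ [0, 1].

On [0, 1], (2*exp(2*x)) - (2*exp(-2*x)) = 2*exp(2*x) - 2*exp(-2*x) is ≥ 0 throughout, so the area is a single integral of |2*exp(2*x) - 2*exp(-2*x)|.
∫[0,1] (2*exp(2*x) - 2*exp(-2*x)) dx = -2 + exp(-2) + exp(2).

-2 + exp(-2) + exp(2)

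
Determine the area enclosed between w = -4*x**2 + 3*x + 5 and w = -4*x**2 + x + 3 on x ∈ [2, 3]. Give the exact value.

On [2, 3], (-4*x**2 + 3*x + 5) - (-4*x**2 + x + 3) = 2*x + 2 is ≥ 0 throughout, so the area is a single integral of |2*x + 2|.
∫[2,3] (2*x + 2) dx = 7.

7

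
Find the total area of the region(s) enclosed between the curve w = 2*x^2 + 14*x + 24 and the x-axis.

The curve meets the x-axis where 2*x^2 + 14*x + 24 = 0, i.e. 2*(x + 3)*(x + 4) = 0, at x = -4, -3.
On [-4, -3] the curve lies below the axis; ∫[-4,-3] (2*x^2 + 14*x + 24) dx = -1/3, giving area 1/3.

1/3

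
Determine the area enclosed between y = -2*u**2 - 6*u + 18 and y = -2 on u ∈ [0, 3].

The difference (-2*u**2 - 6*u + 18) - (-2) = -2*u**2 - 6*u + 20 changes sign at u = 2 inside [0, 3], so split the integral there.
∫[0,2] (-2*u**2 - 6*u + 20) du = 68/3.
∫[2,3] (-2*u**2 - 6*u + 20) du = -23/3; the area of that piece is 23/3.
Total area = 68/3 + 23/3 = 91/3.

91/3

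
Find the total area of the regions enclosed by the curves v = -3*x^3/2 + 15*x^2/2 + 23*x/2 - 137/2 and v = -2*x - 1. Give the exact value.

Set the curves equal: -3*x^3/2 + 15*x^2/2 + 23*x/2 - 137/2 = -2*x - 1, so -3*x^3/2 + 15*x^2/2 + 27*x/2 - 135/2 = 0, which factors as -3*(x - 5)*(x - 3)*(x + 3)/2 = 0. The curves meet at x = -3, 3, 5.
On [-3, 3], v = -2*x - 1 is on top; that piece has area ∫[-3,3] (-(-3*x^3/2 + 15*x^2/2 + 27*x/2 - 135/2)) dx = 270.
On [3, 5], v = -3*x^3/2 + 15*x^2/2 + 23*x/2 - 137/2 is on top; that piece has area ∫[3,5] (-3*x^3/2 + 15*x^2/2 + 27*x/2 - 135/2) dx = 14.
Total enclosed area = 270 + 14 = 284.

284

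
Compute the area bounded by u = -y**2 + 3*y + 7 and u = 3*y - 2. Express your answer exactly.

36

Both boundary curves give u as a function of y, so integrate with respect to y. Setting them equal: -y**2 + 9 = 0, i.e. -(y - 3)*(y + 3) = 0, so they meet at y = -3, 3.
For y in [-3, 3], u = -y**2 + 3*y + 7 is on the right; area = ∫[-3,3] (-y**2 + 9) dy = 36.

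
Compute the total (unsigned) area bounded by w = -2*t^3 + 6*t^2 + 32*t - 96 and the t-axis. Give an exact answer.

The curve meets the t-axis where -2*t^3 + 6*t^2 + 32*t - 96 = 0, i.e. -2*(t - 4)*(t - 3)*(t + 4) = 0, at t = -4, 3, 4.
On [-4, 3] the curve lies below the axis; ∫[-4,3] (-2*t^3 + 6*t^2 + 32*t - 96) dt = -1029/2, giving area 1029/2.
On [3, 4] the curve lies above the axis; ∫[3,4] (-2*t^3 + 6*t^2 + 32*t - 96) dt = 5/2, giving area 5/2.
Total area = 1029/2 + 5/2 = 517.

517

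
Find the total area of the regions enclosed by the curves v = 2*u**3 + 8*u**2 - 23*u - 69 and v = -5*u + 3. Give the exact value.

Set the curves equal: 2*u**3 + 8*u**2 - 23*u - 69 = -5*u + 3, so 2*u**3 + 8*u**2 - 18*u - 72 = 0, which factors as 2*(u - 3)*(u + 3)*(u + 4) = 0. The curves meet at u = -4, -3, 3.
On [-4, -3], v = 2*u**3 + 8*u**2 - 23*u - 69 is on top; that piece has area ∫[-4,-3] (2*u**3 + 8*u**2 - 18*u - 72) du = 13/6.
On [-3, 3], v = -5*u + 3 is on top; that piece has area ∫[-3,3] (-(2*u**3 + 8*u**2 - 18*u - 72)) du = 288.
Total enclosed area = 13/6 + 288 = 1741/6.

1741/6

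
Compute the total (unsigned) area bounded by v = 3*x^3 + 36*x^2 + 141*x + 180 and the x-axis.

3/2

The curve meets the x-axis where 3*x^3 + 36*x^2 + 141*x + 180 = 0, i.e. 3*(x + 3)*(x + 4)*(x + 5) = 0, at x = -5, -4, -3.
On [-5, -4] the curve lies above the axis; ∫[-5,-4] (3*x^3 + 36*x^2 + 141*x + 180) dx = 3/4, giving area 3/4.
On [-4, -3] the curve lies below the axis; ∫[-4,-3] (3*x^3 + 36*x^2 + 141*x + 180) dx = -3/4, giving area 3/4.
Total area = 3/4 + 3/4 = 3/2.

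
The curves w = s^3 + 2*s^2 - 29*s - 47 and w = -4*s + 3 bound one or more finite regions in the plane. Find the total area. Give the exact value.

2459/6

Set the curves equal: s^3 + 2*s^2 - 29*s - 47 = -4*s + 3, so s^3 + 2*s^2 - 25*s - 50 = 0, which factors as (s - 5)*(s + 2)*(s + 5) = 0. The curves meet at s = -5, -2, 5.
On [-5, -2], w = s^3 + 2*s^2 - 29*s - 47 is on top; that piece has area ∫[-5,-2] (s^3 + 2*s^2 - 25*s - 50) ds = 153/4.
On [-2, 5], w = -4*s + 3 is on top; that piece has area ∫[-2,5] (-(s^3 + 2*s^2 - 25*s - 50)) ds = 4459/12.
Total enclosed area = 153/4 + 4459/12 = 2459/6.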